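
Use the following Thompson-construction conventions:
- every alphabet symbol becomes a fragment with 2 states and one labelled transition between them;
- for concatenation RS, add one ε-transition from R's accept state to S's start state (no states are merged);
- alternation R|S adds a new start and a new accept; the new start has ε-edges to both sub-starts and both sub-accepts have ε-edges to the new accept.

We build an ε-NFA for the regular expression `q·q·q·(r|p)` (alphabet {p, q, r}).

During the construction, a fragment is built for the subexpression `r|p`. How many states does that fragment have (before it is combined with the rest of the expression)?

6

Fragment for `r|p`:
Each of the 2 symbol leaves contributes a 2-state fragment.
  r|p = 6 states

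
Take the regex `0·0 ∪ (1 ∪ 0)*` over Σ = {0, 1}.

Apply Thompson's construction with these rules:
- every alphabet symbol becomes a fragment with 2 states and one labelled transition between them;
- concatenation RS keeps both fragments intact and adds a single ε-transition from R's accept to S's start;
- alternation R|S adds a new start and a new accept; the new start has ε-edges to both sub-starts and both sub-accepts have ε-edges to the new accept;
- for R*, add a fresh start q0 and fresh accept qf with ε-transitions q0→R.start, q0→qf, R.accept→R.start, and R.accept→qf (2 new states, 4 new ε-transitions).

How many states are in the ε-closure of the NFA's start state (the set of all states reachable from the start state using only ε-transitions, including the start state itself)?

Work bottom-up. For each fragment F, track |ε-closure(F.start)| and whether F's accept lies in that closure (i.e. whether F accepts ε). A single-symbol fragment has closure size 1 and does not accept ε.
  0·0 → same as the first factor's closure: |closure| = 1
  1 ∪ 0 → new start ε-reaches every alternative's start; none of them accept ε, so the new accept is not reached: |closure| = 1 + 1 + 1 = 3
  (1 ∪ 0)* → |closure| = 1 (new start) + 3 (body) + 1 (new accept) = 5
  0·0 ∪ (1 ∪ 0)* → new start ε-reaches every alternative's start; at least one alternative accepts ε, so the union's new accept is reached too: |closure| = 1 + 1 + 5 + 1 = 8

8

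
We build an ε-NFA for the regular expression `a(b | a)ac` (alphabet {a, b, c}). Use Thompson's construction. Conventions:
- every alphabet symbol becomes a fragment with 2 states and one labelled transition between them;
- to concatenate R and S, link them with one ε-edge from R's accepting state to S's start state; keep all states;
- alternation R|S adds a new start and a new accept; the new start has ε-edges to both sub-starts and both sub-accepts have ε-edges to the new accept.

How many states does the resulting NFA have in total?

12

Per subexpression:
Each of the 5 symbol leaves contributes a 2-state fragment.
  b | a = 6 states
  a(b | a)ac = 12 states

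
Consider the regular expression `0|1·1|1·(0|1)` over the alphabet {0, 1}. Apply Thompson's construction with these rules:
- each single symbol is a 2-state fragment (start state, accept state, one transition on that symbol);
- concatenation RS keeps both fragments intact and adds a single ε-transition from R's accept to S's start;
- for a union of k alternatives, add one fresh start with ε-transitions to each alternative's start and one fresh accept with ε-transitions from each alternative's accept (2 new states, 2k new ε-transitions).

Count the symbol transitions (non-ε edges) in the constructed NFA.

By structural recursion:
Each of the 6 symbol leaves contributes exactly 1 symbol transition.
  1·1 : 2 symbol transitions
  0|1 : 2 symbol transitions
  1·(0|1) : 3 symbol transitions
  0|1·1|1·(0|1) : 6 symbol transitions

6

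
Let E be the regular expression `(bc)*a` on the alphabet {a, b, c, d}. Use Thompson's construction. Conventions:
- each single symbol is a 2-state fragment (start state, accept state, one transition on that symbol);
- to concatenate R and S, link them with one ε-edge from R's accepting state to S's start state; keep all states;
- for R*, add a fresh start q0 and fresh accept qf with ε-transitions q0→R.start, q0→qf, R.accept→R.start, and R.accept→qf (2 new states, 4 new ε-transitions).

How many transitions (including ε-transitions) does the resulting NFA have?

9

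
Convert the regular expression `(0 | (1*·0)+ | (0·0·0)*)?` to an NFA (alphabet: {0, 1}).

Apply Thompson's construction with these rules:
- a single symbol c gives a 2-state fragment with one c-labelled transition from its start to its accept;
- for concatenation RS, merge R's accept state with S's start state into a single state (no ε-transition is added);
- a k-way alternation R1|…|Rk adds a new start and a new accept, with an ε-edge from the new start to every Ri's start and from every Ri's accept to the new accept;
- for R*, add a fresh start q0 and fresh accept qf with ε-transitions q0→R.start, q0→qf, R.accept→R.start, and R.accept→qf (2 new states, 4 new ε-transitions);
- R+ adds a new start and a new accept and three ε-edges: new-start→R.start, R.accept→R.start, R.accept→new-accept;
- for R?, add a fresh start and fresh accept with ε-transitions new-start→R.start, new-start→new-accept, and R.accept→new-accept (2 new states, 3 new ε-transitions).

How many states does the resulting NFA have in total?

19

Recursing over subexpressions:
Each of the 6 symbol leaves contributes a 2-state fragment.
  1* : 4 states
  1*·0 : 5 states
  (1*·0)+ : 7 states
  0·0·0 : 4 states
  (0·0·0)* : 6 states
  0 | (1*·0)+ | (0·0·0)* : 17 states
  (0 | (1*·0)+ | (0·0·0)*)? : 19 states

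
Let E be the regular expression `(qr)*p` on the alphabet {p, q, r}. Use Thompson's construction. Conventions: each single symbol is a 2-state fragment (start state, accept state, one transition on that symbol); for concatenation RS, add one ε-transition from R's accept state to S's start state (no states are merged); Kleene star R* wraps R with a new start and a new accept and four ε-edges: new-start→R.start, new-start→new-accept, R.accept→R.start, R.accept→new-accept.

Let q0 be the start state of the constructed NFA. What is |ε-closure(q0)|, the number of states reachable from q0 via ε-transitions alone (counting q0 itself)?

4

Compute the ε-closure size of each fragment's start state recursively; a symbol fragment's start has no outgoing ε-edge, so its closure is just itself (size 1).
  qr → same as the first factor's closure: C = 1
  (qr)* → C = 1 (new start) + 1 (body) + 1 (new accept) = 3
  (qr)*p → C = 3 + 1 = 4 (closure spills across the concat boundary because the left factor accepts ε)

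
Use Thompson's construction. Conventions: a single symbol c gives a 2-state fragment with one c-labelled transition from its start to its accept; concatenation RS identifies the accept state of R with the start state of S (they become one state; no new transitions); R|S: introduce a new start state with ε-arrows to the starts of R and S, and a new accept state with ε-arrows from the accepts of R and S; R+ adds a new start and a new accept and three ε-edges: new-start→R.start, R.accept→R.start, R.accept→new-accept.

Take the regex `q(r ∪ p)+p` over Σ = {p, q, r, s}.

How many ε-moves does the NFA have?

7

Bottom-up over the parse tree:
Each of the 4 symbol leaves contributes 0 ε-transitions.
  r ∪ p — 4 ε-transitions
  (r ∪ p)+ — 7 ε-transitions
  q(r ∪ p)+p — 7 ε-transitions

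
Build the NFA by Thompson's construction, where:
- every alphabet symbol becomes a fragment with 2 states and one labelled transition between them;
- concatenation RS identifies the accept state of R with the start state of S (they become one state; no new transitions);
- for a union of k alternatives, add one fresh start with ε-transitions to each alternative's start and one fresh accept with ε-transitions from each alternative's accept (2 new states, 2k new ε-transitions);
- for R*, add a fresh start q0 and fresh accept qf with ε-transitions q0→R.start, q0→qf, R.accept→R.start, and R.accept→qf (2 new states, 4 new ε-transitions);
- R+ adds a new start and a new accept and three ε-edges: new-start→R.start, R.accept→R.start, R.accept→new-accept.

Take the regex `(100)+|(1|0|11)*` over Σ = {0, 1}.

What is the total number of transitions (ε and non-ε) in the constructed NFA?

Bottom-up over the parse tree:
Each of the 7 symbol leaves contributes 1 transition (1 symbol, 0 ε).
  100 — 3 transitions (3 symbol, 0 ε)
  (100)+ — 6 transitions (3 symbol, 3 ε)
  11 — 2 transitions (2 symbol, 0 ε)
  1|0|11 — 10 transitions (4 symbol, 6 ε)
  (1|0|11)* — 14 transitions (4 symbol, 10 ε)
  (100)+|(1|0|11)* — 24 transitions (7 symbol, 17 ε)

24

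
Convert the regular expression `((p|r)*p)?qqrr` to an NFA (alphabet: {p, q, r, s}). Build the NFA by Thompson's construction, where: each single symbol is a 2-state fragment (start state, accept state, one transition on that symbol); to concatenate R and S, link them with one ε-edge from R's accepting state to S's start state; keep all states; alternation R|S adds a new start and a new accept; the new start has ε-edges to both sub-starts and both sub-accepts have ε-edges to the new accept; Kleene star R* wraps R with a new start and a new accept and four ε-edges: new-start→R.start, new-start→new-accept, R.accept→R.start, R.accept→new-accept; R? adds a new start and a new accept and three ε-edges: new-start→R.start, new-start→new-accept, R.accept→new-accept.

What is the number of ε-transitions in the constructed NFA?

16

By structural recursion:
Each of the 7 symbol leaves contributes 0 ε-transitions.
  p|r — 4 ε-transitions
  (p|r)* — 8 ε-transitions
  (p|r)*p — 9 ε-transitions
  ((p|r)*p)? — 12 ε-transitions
  ((p|r)*p)?qqrr — 16 ε-transitions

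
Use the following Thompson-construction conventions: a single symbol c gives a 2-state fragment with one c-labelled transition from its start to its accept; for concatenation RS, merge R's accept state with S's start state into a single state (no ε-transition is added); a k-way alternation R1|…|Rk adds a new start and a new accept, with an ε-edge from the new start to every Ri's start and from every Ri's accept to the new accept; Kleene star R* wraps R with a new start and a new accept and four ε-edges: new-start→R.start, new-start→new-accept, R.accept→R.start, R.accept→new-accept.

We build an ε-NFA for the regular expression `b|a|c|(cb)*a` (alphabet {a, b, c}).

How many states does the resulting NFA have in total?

By structural recursion:
Each of the 6 symbol leaves contributes a 2-state fragment.
  cb — 3 states
  (cb)* — 5 states
  (cb)*a — 6 states
  b|a|c|(cb)*a — 14 states

14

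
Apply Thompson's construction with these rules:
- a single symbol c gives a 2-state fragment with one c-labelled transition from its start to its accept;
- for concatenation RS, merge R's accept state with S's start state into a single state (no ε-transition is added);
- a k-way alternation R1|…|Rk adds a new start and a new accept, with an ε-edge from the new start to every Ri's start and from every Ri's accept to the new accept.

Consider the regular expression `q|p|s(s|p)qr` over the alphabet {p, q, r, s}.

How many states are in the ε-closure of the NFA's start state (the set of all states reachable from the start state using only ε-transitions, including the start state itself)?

4

Let C(F) = |ε-closure(F.start)| within fragment F, and note whether F accepts ε. Symbol fragments have C = 1 and do not accept ε. Then:
  s|p → |ε-closure| = 1 + 1 + 1 = 3 (the new accept is not ε-reachable since no branch accepts ε)
  s(s|p)qr → same as the first factor's closure: |ε-closure| = 1
  q|p|s(s|p)qr → new start ε-reaches every alternative's start; none of them accept ε, so the new accept is not reached: |ε-closure| = 1 + 1 + 1 + 1 = 4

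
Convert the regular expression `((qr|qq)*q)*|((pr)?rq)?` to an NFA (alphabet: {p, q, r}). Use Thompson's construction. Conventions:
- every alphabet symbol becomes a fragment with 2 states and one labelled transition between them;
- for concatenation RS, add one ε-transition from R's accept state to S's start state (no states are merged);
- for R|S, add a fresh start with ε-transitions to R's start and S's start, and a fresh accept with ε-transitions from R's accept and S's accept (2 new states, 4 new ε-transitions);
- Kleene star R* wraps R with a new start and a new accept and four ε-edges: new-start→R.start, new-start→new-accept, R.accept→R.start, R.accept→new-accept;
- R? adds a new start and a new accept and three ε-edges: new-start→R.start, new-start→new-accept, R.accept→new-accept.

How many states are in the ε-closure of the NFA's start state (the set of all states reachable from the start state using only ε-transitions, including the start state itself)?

16

Compute the ε-closure size of each fragment's start state recursively; a symbol fragment's start has no outgoing ε-edge, so its closure is just itself (size 1).
  qr : |ε-closure| equals the left operand's closure size = 1 (its accept is not ε-reachable, so the closure stops there)
  qq : |ε-closure| equals the left operand's closure size = 1 (its accept is not ε-reachable, so the closure stops there)
  qr|qq : new start ε-reaches every alternative's start; none of them accept ε, so the new accept is not reached: |ε-closure| = 1 + 1 + 1 = 3
  (qr|qq)* : |ε-closure| = 1 (new start) + 3 (body) + 1 (new accept) = 5
  (qr|qq)*q : the left operand accepts ε, so the closure extends into the next operand (via the concat ε-link); |ε-closure| = 5 + 1 = 6
  ((qr|qq)*q)* : the star's fresh start ε-reaches both the body's start and the fresh accept: |ε-closure| = 2 + 6 = 8
  pr : |ε-closure| equals the left operand's closure size = 1 (its accept is not ε-reachable, so the closure stops there)
  (pr)? : |ε-closure| = 1 (new start) + 1 (body) + 1 (new accept, via ε) = 3
  (pr)?rq : the left operand accepts ε, so the closure extends into the next operand (via the concat ε-link); |ε-closure| = 3 + 1 = 4
  ((pr)?rq)? : new start has ε-edges to the inner start and to the new accept, so |ε-closure| = 2 + 4 = 6
  ((qr|qq)*q)*|((pr)?rq)? : new start ε-reaches every alternative's start; at least one alternative accepts ε, so the union's new accept is reached too: |ε-closure| = 1 + 8 + 6 + 1 = 16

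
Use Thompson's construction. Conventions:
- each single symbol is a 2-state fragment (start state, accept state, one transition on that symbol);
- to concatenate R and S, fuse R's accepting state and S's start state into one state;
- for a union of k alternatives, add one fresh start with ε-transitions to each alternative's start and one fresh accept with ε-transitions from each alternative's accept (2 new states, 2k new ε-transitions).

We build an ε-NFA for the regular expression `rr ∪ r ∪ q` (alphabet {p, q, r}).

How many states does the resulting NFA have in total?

9

Per subexpression:
Each of the 4 symbol leaves contributes a 2-state fragment.
  rr = 3 states
  rr ∪ r ∪ q = 9 states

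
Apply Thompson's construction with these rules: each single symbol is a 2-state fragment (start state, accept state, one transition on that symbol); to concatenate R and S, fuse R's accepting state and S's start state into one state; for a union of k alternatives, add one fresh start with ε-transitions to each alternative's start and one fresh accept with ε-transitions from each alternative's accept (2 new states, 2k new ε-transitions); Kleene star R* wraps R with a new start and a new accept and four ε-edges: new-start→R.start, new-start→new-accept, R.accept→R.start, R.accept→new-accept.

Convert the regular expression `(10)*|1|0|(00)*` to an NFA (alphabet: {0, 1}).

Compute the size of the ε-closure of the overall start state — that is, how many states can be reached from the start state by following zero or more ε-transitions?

10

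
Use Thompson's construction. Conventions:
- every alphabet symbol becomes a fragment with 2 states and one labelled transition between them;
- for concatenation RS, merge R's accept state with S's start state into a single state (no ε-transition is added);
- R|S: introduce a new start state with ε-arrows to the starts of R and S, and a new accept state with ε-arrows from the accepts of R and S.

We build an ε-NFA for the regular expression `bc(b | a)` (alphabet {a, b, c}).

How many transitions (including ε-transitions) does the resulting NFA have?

8

Per subexpression:
Each of the 4 symbol leaves contributes 1 transition (1 symbol, 0 ε).
  b | a = 6 transitions (2 symbol, 4 ε)
  bc(b | a) = 8 transitions (4 symbol, 4 ε)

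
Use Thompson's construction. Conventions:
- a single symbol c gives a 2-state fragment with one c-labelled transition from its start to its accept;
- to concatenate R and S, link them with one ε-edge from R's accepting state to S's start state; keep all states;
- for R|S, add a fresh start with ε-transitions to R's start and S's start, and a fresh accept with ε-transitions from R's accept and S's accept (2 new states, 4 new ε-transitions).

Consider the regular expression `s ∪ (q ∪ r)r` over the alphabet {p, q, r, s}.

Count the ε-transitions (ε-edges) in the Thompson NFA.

By structural recursion:
Each of the 4 symbol leaves contributes 0 ε-transitions.
  q ∪ r : 4 ε-transitions
  (q ∪ r)r : 5 ε-transitions
  s ∪ (q ∪ r)r : 9 ε-transitions

9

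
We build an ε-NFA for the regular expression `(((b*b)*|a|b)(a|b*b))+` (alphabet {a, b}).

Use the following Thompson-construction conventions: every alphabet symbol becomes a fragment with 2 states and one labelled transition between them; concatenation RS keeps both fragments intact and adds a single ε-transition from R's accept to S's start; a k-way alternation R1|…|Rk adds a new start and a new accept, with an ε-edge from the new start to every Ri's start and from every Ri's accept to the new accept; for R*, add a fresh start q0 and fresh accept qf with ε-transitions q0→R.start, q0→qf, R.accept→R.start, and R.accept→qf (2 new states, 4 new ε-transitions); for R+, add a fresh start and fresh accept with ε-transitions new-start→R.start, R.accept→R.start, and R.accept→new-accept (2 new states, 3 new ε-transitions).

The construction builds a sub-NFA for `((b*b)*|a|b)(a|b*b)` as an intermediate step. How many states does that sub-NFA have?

24

Fragment for `((b*b)*|a|b)(a|b*b)`:
Each of the 7 symbol leaves contributes a 2-state fragment.
  b* = 4 states
  b*b = 6 states
  (b*b)* = 8 states
  (b*b)*|a|b = 14 states
  b* = 4 states
  b*b = 6 states
  a|b*b = 10 states
  ((b*b)*|a|b)(a|b*b) = 24 states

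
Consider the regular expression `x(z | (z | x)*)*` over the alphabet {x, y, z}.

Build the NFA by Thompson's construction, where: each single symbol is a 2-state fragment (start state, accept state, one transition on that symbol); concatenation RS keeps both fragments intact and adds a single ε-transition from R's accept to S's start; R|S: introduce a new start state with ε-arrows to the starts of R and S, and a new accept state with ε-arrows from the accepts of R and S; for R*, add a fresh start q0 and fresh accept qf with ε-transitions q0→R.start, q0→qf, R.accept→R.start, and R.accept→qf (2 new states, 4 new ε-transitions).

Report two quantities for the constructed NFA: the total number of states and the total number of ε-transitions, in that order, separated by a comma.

Per subexpression:
Each of the 4 symbol leaves contributes 2 states and 0 ε-transitions.
  z | x : 6 states, 4 ε-transitions
  (z | x)* : 8 states, 8 ε-transitions
  z | (z | x)* : 12 states, 12 ε-transitions
  (z | (z | x)*)* : 14 states, 16 ε-transitions
  x(z | (z | x)*)* : 16 states, 17 ε-transitions

16, 17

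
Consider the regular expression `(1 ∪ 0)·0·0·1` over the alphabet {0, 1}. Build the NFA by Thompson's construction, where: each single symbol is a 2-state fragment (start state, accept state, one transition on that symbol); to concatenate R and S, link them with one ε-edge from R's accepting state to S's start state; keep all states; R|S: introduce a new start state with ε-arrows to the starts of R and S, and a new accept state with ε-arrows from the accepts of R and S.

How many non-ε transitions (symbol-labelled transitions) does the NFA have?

By structural recursion:
Each of the 5 symbol leaves contributes exactly 1 symbol transition.
  1 ∪ 0 : 2 symbol transitions
  (1 ∪ 0)·0·0·1 : 5 symbol transitions

5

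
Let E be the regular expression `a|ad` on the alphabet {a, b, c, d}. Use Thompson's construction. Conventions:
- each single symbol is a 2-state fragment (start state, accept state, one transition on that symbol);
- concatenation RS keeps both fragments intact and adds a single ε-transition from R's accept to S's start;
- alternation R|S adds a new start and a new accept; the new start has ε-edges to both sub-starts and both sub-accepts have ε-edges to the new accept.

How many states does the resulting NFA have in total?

8

Bottom-up over the parse tree:
Each of the 3 symbol leaves contributes a 2-state fragment.
  ad — 4 states
  a|ad — 8 states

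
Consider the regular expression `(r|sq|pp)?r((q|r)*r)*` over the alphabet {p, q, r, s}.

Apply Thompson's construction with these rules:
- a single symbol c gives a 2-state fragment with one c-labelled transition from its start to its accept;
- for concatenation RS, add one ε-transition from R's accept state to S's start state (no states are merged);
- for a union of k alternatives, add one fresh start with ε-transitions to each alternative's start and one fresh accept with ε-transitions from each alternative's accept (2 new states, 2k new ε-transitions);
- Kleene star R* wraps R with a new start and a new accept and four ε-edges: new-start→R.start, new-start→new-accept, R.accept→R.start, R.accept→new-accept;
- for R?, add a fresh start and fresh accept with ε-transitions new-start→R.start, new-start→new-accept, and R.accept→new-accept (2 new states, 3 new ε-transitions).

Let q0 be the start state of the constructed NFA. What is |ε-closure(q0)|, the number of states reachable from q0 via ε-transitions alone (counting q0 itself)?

7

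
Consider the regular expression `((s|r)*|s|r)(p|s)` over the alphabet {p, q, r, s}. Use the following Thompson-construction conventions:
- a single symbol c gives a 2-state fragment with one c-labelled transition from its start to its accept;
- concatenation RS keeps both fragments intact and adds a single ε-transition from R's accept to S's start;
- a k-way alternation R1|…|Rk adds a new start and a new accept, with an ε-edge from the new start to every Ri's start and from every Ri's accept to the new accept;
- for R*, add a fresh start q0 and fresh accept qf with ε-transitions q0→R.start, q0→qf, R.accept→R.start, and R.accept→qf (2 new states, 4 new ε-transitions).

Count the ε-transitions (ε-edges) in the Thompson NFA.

19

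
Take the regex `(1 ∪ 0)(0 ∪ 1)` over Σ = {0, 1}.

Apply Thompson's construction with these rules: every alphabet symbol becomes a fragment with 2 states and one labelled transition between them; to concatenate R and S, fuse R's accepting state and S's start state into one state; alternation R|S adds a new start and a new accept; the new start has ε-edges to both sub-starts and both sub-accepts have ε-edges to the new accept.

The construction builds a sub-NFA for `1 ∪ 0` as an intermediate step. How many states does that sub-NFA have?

6

Fragment for `1 ∪ 0`:
Each of the 2 symbol leaves contributes a 2-state fragment.
  1 ∪ 0 = 6 states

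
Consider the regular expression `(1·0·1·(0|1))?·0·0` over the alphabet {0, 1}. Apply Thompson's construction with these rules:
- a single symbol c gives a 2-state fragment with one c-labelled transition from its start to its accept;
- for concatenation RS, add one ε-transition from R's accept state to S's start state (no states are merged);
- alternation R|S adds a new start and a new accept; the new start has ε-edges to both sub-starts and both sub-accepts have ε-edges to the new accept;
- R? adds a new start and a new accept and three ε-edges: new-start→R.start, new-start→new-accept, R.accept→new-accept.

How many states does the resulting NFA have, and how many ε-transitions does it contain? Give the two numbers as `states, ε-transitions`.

18, 12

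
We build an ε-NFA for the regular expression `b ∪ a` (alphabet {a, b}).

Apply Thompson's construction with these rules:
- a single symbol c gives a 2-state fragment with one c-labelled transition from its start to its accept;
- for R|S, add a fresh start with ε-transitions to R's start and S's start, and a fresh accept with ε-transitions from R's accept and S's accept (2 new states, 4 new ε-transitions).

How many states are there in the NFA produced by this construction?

6

By structural recursion:
Each of the 2 symbol leaves contributes a 2-state fragment.
  b ∪ a : 6 states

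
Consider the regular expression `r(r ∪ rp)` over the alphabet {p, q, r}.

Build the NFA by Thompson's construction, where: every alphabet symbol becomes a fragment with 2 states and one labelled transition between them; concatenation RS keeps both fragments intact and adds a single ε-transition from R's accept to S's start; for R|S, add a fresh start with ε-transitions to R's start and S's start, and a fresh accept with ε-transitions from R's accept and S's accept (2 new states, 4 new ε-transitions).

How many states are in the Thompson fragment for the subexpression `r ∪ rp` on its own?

8

Fragment for `r ∪ rp`:
Each of the 3 symbol leaves contributes a 2-state fragment.
  rp = 4 states
  r ∪ rp = 8 states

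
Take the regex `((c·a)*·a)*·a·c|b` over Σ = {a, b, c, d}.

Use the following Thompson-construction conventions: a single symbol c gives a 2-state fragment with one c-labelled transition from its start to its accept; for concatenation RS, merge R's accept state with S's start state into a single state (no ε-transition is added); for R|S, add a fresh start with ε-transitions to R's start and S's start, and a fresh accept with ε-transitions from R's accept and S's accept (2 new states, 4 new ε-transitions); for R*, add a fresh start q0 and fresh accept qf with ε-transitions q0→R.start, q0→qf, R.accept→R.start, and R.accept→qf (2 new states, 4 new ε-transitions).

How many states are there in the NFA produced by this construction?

14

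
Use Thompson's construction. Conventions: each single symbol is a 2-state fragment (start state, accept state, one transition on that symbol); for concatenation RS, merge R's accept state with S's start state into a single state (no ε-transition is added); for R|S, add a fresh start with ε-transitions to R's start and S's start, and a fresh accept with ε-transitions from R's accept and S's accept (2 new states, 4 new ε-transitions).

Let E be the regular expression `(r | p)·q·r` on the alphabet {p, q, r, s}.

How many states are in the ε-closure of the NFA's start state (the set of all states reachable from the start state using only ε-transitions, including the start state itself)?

3

Work bottom-up. For each fragment F, track |ε-closure(F.start)| and whether F's accept lies in that closure (i.e. whether F accepts ε). A single-symbol fragment has closure size 1 and does not accept ε.
  r | p → |ε-closure| = 1 + 1 + 1 = 3 (the new accept is not ε-reachable since no branch accepts ε)
  (r | p)·q·r → |ε-closure| equals the left operand's closure size = 3 (its accept is not ε-reachable, so the closure stops there)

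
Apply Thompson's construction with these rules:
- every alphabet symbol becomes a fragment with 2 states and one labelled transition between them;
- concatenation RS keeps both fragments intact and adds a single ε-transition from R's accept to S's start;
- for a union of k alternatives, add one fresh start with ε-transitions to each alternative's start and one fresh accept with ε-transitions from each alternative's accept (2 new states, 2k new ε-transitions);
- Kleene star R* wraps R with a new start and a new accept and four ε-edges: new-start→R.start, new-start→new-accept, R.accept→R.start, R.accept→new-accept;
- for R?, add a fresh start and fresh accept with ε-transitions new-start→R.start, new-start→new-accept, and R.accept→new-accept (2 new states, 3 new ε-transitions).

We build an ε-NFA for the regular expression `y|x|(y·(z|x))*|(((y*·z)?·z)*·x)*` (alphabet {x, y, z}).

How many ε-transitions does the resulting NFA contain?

35

Building bottom-up:
Each of the 9 symbol leaves contributes 0 ε-transitions.
  z|x = 4 ε-transitions
  y·(z|x) = 5 ε-transitions
  (y·(z|x))* = 9 ε-transitions
  y* = 4 ε-transitions
  y*·z = 5 ε-transitions
  (y*·z)? = 8 ε-transitions
  (y*·z)?·z = 9 ε-transitions
  ((y*·z)?·z)* = 13 ε-transitions
  ((y*·z)?·z)*·x = 14 ε-transitions
  (((y*·z)?·z)*·x)* = 18 ε-transitions
  y|x|(y·(z|x))*|(((y*·z)?·z)*·x)* = 35 ε-transitions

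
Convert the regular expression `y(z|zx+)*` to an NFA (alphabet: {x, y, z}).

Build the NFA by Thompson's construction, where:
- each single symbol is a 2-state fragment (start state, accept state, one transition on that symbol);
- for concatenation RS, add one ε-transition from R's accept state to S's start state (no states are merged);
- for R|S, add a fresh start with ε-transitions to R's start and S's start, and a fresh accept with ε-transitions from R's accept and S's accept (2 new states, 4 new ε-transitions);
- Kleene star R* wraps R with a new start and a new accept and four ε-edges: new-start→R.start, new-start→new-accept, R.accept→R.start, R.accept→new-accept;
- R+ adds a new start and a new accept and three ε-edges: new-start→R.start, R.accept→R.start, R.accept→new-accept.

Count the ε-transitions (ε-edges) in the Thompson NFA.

13

Building bottom-up:
Each of the 4 symbol leaves contributes 0 ε-transitions.
  x+ — 3 ε-transitions
  zx+ — 4 ε-transitions
  z|zx+ — 8 ε-transitions
  (z|zx+)* — 12 ε-transitions
  y(z|zx+)* — 13 ε-transitions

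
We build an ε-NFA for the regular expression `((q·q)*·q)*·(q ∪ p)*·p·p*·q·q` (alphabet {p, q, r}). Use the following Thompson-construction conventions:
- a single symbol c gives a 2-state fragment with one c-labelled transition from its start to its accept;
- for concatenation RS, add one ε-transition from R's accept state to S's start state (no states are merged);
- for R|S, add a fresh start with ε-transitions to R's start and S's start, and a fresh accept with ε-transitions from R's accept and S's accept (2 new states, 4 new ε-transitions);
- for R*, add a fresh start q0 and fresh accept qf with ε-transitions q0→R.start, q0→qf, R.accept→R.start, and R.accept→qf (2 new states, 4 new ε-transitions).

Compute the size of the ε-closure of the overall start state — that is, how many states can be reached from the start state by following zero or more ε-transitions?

12

Compute the ε-closure size of each fragment's start state recursively; a symbol fragment's start has no outgoing ε-edge, so its closure is just itself (size 1).
  q·q → same as the first factor's closure: |ε-closure| = 1
  (q·q)* → |ε-closure| = 1 (new start) + 1 (body) + 1 (new accept) = 3
  (q·q)*·q → the left operand accepts ε, so the closure extends into the next operand (via the concat ε-link); |ε-closure| = 3 + 1 = 4
  ((q·q)*·q)* → the star's fresh start ε-reaches both the body's start and the fresh accept: |ε-closure| = 2 + 4 = 6
  q ∪ p → new start ε-reaches every alternative's start; none of them accept ε, so the new accept is not reached: |ε-closure| = 1 + 1 + 1 = 3
  (q ∪ p)* → new start has ε-edges to the inner start and to the new accept, so |ε-closure| = 2 + 3 = 5
  p* → new start has ε-edges to the inner start and to the new accept, so |ε-closure| = 2 + 1 = 3
  ((q·q)*·q)*·(q ∪ p)*·p·p*·q·q → |ε-closure| = 6 + 5 + 1 = 12 (closure spills across the concat boundary because the left factor accepts ε)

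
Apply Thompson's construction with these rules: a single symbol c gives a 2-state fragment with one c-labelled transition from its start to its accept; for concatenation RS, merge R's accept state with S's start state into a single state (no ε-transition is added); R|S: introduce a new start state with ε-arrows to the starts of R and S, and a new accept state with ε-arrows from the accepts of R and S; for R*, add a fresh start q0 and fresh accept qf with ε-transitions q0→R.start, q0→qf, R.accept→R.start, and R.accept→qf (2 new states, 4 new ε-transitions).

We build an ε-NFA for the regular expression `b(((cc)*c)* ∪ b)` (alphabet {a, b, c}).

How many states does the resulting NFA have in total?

Per subexpression:
Each of the 5 symbol leaves contributes a 2-state fragment.
  cc = 3 states
  (cc)* = 5 states
  (cc)*c = 6 states
  ((cc)*c)* = 8 states
  ((cc)*c)* ∪ b = 12 states
  b(((cc)*c)* ∪ b) = 13 states

13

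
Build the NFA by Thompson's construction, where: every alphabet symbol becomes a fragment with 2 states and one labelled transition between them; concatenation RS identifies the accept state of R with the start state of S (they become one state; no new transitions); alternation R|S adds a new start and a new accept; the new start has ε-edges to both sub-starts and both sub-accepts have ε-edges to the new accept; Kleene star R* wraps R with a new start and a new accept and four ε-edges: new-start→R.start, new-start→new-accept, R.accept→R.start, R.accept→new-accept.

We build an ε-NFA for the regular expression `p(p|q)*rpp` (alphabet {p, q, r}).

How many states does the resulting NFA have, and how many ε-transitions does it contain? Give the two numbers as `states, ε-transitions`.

Building bottom-up:
Each of the 6 symbol leaves contributes 2 states and 0 ε-transitions.
  p|q → 6 states, 4 ε-transitions
  (p|q)* → 8 states, 8 ε-transitions
  p(p|q)*rpp → 12 states, 8 ε-transitions

12, 8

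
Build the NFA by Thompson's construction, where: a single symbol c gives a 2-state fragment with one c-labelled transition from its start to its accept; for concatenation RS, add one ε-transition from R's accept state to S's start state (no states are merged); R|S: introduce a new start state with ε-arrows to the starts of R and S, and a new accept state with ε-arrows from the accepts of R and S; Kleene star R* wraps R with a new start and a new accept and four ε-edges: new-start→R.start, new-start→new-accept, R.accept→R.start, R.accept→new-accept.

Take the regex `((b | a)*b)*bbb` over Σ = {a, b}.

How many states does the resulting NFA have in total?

Recursing over subexpressions:
Each of the 6 symbol leaves contributes a 2-state fragment.
  b | a : 6 states
  (b | a)* : 8 states
  (b | a)*b : 10 states
  ((b | a)*b)* : 12 states
  ((b | a)*b)*bbb : 18 states

18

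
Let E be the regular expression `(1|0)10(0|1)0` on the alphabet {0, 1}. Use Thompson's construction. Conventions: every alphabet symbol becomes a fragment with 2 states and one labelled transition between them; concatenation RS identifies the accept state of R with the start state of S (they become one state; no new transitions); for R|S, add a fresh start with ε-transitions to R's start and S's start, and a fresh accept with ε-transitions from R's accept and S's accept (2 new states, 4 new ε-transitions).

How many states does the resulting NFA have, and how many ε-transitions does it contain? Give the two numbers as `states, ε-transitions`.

14, 8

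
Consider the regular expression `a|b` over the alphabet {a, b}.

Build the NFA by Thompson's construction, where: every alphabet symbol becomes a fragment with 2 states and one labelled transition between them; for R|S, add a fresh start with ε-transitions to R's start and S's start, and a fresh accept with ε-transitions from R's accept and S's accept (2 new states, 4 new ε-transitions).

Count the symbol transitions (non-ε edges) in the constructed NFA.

2

Per subexpression:
Each of the 2 symbol leaves contributes exactly 1 symbol transition.
  a|b → 2 symbol transitions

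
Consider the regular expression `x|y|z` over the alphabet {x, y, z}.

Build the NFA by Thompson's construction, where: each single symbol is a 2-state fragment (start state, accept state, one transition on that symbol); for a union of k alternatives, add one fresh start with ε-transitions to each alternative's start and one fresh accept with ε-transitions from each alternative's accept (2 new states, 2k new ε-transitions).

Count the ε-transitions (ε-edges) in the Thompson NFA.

6

Bottom-up over the parse tree:
Each of the 3 symbol leaves contributes 0 ε-transitions.
  x|y|z = 6 ε-transitions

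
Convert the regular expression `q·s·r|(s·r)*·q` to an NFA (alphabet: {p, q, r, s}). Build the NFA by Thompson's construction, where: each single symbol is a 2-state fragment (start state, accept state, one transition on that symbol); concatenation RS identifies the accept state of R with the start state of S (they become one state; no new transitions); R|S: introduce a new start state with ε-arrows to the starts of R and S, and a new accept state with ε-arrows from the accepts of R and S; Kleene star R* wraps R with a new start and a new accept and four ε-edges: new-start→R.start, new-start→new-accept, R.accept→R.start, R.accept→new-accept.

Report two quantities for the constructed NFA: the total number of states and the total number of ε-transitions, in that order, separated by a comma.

12, 8

Building bottom-up:
Each of the 6 symbol leaves contributes 2 states and 0 ε-transitions.
  q·s·r → 4 states, 0 ε-transitions
  s·r → 3 states, 0 ε-transitions
  (s·r)* → 5 states, 4 ε-transitions
  (s·r)*·q → 6 states, 4 ε-transitions
  q·s·r|(s·r)*·q → 12 states, 8 ε-transitions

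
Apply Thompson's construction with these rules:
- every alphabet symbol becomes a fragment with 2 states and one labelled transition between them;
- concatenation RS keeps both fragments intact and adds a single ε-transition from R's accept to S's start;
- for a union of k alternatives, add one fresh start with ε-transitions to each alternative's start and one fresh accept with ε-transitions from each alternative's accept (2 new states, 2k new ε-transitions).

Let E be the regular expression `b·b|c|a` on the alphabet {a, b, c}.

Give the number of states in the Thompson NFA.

10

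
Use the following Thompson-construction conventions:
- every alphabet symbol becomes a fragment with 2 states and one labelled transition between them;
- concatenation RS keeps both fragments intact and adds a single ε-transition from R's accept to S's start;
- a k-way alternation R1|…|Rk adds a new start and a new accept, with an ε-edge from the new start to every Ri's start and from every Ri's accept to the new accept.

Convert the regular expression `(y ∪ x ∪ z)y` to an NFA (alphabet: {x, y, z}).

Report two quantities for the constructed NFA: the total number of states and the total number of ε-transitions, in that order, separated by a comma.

Bottom-up over the parse tree:
Each of the 4 symbol leaves contributes 2 states and 0 ε-transitions.
  y ∪ x ∪ z → 8 states, 6 ε-transitions
  (y ∪ x ∪ z)y → 10 states, 7 ε-transitions

10, 7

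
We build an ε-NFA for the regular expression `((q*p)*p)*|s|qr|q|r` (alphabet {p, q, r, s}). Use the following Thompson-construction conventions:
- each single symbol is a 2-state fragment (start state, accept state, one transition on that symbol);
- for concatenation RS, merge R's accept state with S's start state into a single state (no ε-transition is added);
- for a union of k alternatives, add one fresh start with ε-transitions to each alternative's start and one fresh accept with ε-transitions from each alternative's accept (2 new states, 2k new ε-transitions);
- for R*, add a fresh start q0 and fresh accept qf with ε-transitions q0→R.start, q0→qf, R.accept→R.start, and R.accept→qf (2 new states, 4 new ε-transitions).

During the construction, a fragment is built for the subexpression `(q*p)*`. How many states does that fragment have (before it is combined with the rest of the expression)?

Fragment for `(q*p)*`:
Each of the 2 symbol leaves contributes a 2-state fragment.
  q* → 4 states
  q*p → 5 states
  (q*p)* → 7 states

7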